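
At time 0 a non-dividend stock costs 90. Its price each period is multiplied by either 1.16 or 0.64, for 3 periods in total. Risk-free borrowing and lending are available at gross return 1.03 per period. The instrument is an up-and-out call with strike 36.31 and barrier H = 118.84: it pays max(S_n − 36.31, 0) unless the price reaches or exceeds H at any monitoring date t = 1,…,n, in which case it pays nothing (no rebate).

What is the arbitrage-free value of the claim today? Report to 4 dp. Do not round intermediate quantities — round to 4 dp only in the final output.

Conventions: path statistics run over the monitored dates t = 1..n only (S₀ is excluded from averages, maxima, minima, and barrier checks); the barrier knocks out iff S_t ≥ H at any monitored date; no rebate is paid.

Risk-neutral up-probability p* = (R−d)/(u−d) = (1.03−0.64)/(1.16−0.64) = 0.7500; the claim prices as the p*-weighted sum of path payoffs discounted by R^3.
Enumerate all 2^3 = 8 price paths (U = up ×1.16, D = down ×0.64); each path with k up-moves has probability p*^k·(1−p*)^(3−k).
DDD: M=57.6000, payoff=0.0000, prob=0.015625
UDD: M=104.4000, payoff=6.4522, prob=0.046875
DUD: M=66.8160, payoff=6.4522, prob=0.046875
UUD: M=121.1040, payoff=0.0000, prob=0.140625
DDU: M=57.6000, payoff=6.4522, prob=0.046875
UDU: M=104.4000, payoff=41.1966, prob=0.140625
DUU: M=77.5066, payoff=41.1966, prob=0.140625
UUU: M=140.4806, payoff=0.0000, prob=0.421875
Price = Σ prob·payoff / R^3 = 12.493879 / 1.092727 = 11.4337

price = 11.4337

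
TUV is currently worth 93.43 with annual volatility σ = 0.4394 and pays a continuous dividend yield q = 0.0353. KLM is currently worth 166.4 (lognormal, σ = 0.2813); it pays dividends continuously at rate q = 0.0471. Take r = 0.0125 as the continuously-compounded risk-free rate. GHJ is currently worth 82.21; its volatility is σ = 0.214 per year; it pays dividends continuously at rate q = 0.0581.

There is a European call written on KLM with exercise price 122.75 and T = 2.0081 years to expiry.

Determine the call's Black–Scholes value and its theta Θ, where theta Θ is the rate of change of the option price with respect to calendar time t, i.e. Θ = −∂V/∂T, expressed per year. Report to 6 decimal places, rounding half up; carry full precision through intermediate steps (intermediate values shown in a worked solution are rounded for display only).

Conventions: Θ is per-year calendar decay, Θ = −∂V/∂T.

σ√T = 0.2813·√2.0081 = 0.398623
d₁ = (ln(S/K) + (r−q+σ²/2)T) / (σ√T) = (ln(166.4/122.75) + (0.0125−0.0471+0.2813²/2)·2.0081) / 0.398623 = (0.304245 + 0.009970) / 0.398623 = 0.788250
d₂ = d₁ − σ√T = 0.788250 − 0.398623 = 0.389627
e^{−rT} = 0.975211
e^{−qT} = 0.909754
N(d₁) = 0.784725,  N(d₂) = 0.651594
Call price V = S·e^{−qT}·N(d₁) − K·e^{−rT}·N(d₂) = 118.793990 − 78.000455 = 40.793535
φ(d₁) = (1/√(2π))·e^{−d₁²/2} = 0.292407
Θ = −S·e^{−qT}·φ(d₁)·σ/(2√T) + q·S·e^{−qT}·N(d₁) − r·K·e^{−rT}·N(d₂) = −4.393517 + 5.595197 − 0.975006 = 0.226674

price = 40.793535
Θ = 0.226674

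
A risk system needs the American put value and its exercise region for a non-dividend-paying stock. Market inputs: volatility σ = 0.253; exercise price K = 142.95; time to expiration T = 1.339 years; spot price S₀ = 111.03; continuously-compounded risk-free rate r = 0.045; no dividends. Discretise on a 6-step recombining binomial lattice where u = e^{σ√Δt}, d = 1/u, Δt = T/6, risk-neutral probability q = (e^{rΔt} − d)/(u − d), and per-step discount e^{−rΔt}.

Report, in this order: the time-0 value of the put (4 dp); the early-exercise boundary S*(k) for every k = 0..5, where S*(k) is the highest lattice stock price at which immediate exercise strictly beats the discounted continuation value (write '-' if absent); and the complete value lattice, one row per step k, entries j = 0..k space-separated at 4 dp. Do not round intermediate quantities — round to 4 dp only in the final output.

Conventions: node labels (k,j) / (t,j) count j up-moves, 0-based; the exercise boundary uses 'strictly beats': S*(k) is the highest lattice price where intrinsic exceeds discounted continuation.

params: Δt=0.22317 u=1.12695 d=0.88735 q=0.51228 e^(-rΔt)=0.99001
t_6 payoffs: 88.7495 74.1140 55.5266 31.9200 1.9391 0.0000 0.0000
t_5: node(5,0) S=61.0814 payoff=81.8686 vs cont=80.4402 → 81.8686 [stop]  node(5,1) S=77.5750 payoff=65.3750 vs cont=63.9466 → 65.3750 [stop]  node(5,2) S=98.5222 payoff=44.4278 vs cont=42.9994 → 44.4278 [stop]  node(5,3) S=125.1257 payoff=17.8243 vs cont=16.3959 → 17.8243 [stop]  node(5,4) S=158.9129 payoff=0.0000 vs cont=0.9363 → 0.9363 [wait]  node(5,5) S=201.8234 payoff=0.0000 vs cont=0.0000 → 0.0000 [wait]  ⇒ S*(5)=125.1257
t_4: node(4,0) S=68.8360 payoff=74.1140 vs cont=72.6856 → 74.1140 [stop]  node(4,1) S=87.4234 payoff=55.5266 vs cont=54.0982 → 55.5266 [stop]  node(4,2) S=111.0300 payoff=31.9200 vs cont=30.4916 → 31.9200 [stop]  node(4,3) S=141.0109 payoff=1.9391 vs cont=9.0812 → 9.0812 [wait]  node(4,4) S=179.0875 payoff=0.0000 vs cont=0.4521 → 0.4521 [wait]  ⇒ S*(4)=111.0300
t_3: node(3,0) S=77.5750 payoff=65.3750 vs cont=63.9466 → 65.3750 [stop]  node(3,1) S=98.5222 payoff=44.4278 vs cont=42.9994 → 44.4278 [stop]  node(3,2) S=125.1257 payoff=17.8243 vs cont=20.0181 → 20.0181 [wait]  node(3,3) S=158.9129 payoff=0.0000 vs cont=4.6141 → 4.6141 [wait]  ⇒ S*(3)=98.5222
t_2: node(2,0) S=87.4234 payoff=55.5266 vs cont=54.0982 → 55.5266 [stop]  node(2,1) S=111.0300 payoff=31.9200 vs cont=31.6042 → 31.9200 [stop]  node(2,2) S=141.0109 payoff=1.9391 vs cont=12.0058 → 12.0058 [wait]  ⇒ S*(2)=111.0300
t_1: node(1,0) S=98.5222 payoff=44.4278 vs cont=42.9994 → 44.4278 [stop]  node(1,1) S=125.1257 payoff=17.8243 vs cont=21.5013 → 21.5013 [wait]  ⇒ S*(1)=98.5222
t_0: node(0,0) S=111.0300 payoff=31.9200 vs cont=32.3565 → 32.3565 [wait]  ⇒ S*(0)=-

price = 32.3565
boundary = - 98.5222 111.0300 98.5222 111.0300 125.1257
tree:
32.3565
44.4278 21.5013
55.5266 31.9200 12.0058
65.3750 44.4278 20.0181 4.6141
74.1140 55.5266 31.9200 9.0812 0.4521
81.8686 65.3750 44.4278 17.8243 0.9363 0.0000
88.7495 74.1140 55.5266 31.9200 1.9391 0.0000 0.0000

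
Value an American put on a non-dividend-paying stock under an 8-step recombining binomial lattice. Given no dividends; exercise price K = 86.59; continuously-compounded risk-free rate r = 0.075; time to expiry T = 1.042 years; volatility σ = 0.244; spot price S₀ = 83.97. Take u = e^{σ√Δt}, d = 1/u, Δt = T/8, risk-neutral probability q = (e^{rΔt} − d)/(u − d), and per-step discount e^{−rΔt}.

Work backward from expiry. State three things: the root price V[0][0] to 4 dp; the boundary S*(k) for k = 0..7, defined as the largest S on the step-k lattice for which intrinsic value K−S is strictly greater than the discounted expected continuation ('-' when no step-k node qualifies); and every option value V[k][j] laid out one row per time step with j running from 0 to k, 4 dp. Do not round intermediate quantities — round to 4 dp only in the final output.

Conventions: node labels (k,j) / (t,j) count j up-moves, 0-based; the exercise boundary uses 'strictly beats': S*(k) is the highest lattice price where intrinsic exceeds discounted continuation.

price = 7.3339
boundary = - - 70.4103 64.4751 70.4103 64.4751 70.4103 76.8918
tree:
7.3339
11.0714 4.2029
16.1797 6.8112 2.0010
22.1149 10.6980 3.5401 0.6930
27.5497 16.1797 6.1047 1.3642 0.1192
32.5265 22.1149 10.1766 2.6588 0.2580 0.0000
37.0837 27.5497 16.1797 5.1180 0.5587 0.0000 0.0000
41.2568 32.5265 22.1149 9.6982 1.2099 0.0000 0.0000 0.0000
45.0781 37.0837 27.5497 16.1797 2.6200 0.0000 0.0000 0.0000 0.0000

Δt=0.13025  u=1.09205  d=0.91571  q=0.53367  discount=0.99028
step 8 (expiry): payoffs max(K−S,0) = 45.0781 37.0837 27.5497 16.1797 2.6200 0.0000 0.0000 0.0000 0.0000
step 7: (k=7,j=0): S=45.3332, K−S=41.2568, hold=40.4150 ⇒ V=41.2568 exercise | (k=7,j=1): S=54.0635, K−S=32.5265, hold=31.6847 ⇒ V=32.5265 exercise | (k=7,j=2): S=64.4751, K−S=22.1149, hold=21.2731 ⇒ V=22.1149 exercise | (k=7,j=3): S=76.8918, K−S=9.6982, hold=8.8564 ⇒ V=9.6982 exercise | (k=7,j=4): S=91.6997, K−S=0.0000, hold=1.2099 ⇒ V=1.2099 continue | (k=7,j=5): S=109.3594, K−S=0.0000, hold=0.0000 ⇒ V=0.0000 continue | (k=7,j=6): S=130.4199, K−S=0.0000, hold=0.0000 ⇒ V=0.0000 continue | (k=7,j=7): S=155.5364, K−S=0.0000, hold=0.0000 ⇒ V=0.0000 continue  boundary S*=76.8918
step 6: (k=6,j=0): S=49.5063, K−S=37.0837, hold=36.2420 ⇒ V=37.0837 exercise | (k=6,j=1): S=59.0403, K−S=27.5497, hold=26.7080 ⇒ V=27.5497 exercise | (k=6,j=2): S=70.4103, K−S=16.1797, hold=15.3379 ⇒ V=16.1797 exercise | (k=6,j=3): S=83.9700, K−S=2.6200, hold=5.1180 ⇒ V=5.1180 continue | (k=6,j=4): S=100.1410, K−S=0.0000, hold=0.5587 ⇒ V=0.5587 continue | (k=6,j=5): S=119.4263, K−S=0.0000, hold=0.0000 ⇒ V=0.0000 continue | (k=6,j=6): S=142.4256, K−S=0.0000, hold=0.0000 ⇒ V=0.0000 continue  boundary S*=70.4103
step 5: (k=5,j=0): S=54.0635, K−S=32.5265, hold=31.6847 ⇒ V=32.5265 exercise | (k=5,j=1): S=64.4751, K−S=22.1149, hold=21.2731 ⇒ V=22.1149 exercise | (k=5,j=2): S=76.8918, K−S=9.6982, hold=10.1766 ⇒ V=10.1766 continue | (k=5,j=3): S=91.6997, K−S=0.0000, hold=2.6588 ⇒ V=2.6588 continue | (k=5,j=4): S=109.3594, K−S=0.0000, hold=0.2580 ⇒ V=0.2580 continue | (k=5,j=5): S=130.4199, K−S=0.0000, hold=0.0000 ⇒ V=0.0000 continue  boundary S*=64.4751
step 4: (k=4,j=0): S=59.0403, K−S=27.5497, hold=26.7080 ⇒ V=27.5497 exercise | (k=4,j=1): S=70.4103, K−S=16.1797, hold=15.5908 ⇒ V=16.1797 exercise | (k=4,j=2): S=83.9700, K−S=2.6200, hold=6.1047 ⇒ V=6.1047 continue | (k=4,j=3): S=100.1410, K−S=0.0000, hold=1.3642 ⇒ V=1.3642 continue | (k=4,j=4): S=119.4263, K−S=0.0000, hold=0.1192 ⇒ V=0.1192 continue  boundary S*=70.4103
step 3: (k=3,j=0): S=64.4751, K−S=22.1149, hold=21.2731 ⇒ V=22.1149 exercise | (k=3,j=1): S=76.8918, K−S=9.6982, hold=10.6980 ⇒ V=10.6980 continue | (k=3,j=2): S=91.6997, K−S=0.0000, hold=3.5401 ⇒ V=3.5401 continue | (k=3,j=3): S=109.3594, K−S=0.0000, hold=0.6930 ⇒ V=0.6930 continue  boundary S*=64.4751
step 2: (k=2,j=0): S=70.4103, K−S=16.1797, hold=15.8663 ⇒ V=16.1797 exercise | (k=2,j=1): S=83.9700, K−S=2.6200, hold=6.8112 ⇒ V=6.8112 continue | (k=2,j=2): S=100.1410, K−S=0.0000, hold=2.0010 ⇒ V=2.0010 continue  boundary S*=70.4103
step 1: (k=1,j=0): S=76.8918, K−S=9.6982, hold=11.0714 ⇒ V=11.0714 continue | (k=1,j=1): S=91.6997, K−S=0.0000, hold=4.2029 ⇒ V=4.2029 continue  boundary S*=-
step 0: (k=0,j=0): S=83.9700, K−S=2.6200, hold=7.3339 ⇒ V=7.3339 continue  boundary S*=-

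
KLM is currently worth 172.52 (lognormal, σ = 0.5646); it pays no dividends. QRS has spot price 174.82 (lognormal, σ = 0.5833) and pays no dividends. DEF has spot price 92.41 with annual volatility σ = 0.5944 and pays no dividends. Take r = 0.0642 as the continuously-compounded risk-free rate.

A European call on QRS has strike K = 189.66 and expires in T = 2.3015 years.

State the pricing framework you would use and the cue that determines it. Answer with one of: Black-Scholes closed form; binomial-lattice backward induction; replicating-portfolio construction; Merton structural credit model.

framework: Black-Scholes closed form

Key observation: a European claim on QRS (strike 189.66) — a lognormal (GBM) underlying with constant rate and volatility — has an exact closed-form value; no lattice or capital structure is involved.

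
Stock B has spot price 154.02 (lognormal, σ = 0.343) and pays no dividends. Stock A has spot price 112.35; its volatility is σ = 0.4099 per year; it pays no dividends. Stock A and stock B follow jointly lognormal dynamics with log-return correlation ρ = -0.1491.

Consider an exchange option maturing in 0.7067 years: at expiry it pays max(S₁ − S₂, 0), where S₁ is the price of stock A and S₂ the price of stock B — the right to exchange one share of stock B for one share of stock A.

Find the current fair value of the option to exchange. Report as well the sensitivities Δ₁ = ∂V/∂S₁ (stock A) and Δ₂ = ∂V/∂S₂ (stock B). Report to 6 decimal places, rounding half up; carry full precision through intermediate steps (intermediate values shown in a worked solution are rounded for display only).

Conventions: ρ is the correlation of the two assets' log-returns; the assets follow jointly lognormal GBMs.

σ_eff = √(σ₁² + σ₂² − 2ρσ₁σ₂) = √(0.4099² + 0.343² − 2·-0.1491·0.4099·0.343) = 0.572357
d₁ = (ln(S₁/S₂) + (q₂ − q₁ + σ_eff²/2)T) / (σ_eff√T) = (ln(112.35/154.02) + (0.0 − 0.0 + 0.163796)·0.7067) / 0.481155 = -0.415061
d₂ = d₁ − σ_eff√T = -0.415061 − 0.481155 = -0.896216
N(d₁) = 0.339049,  N(d₂) = 0.185069
V = S₁·e^{−q₁T}·N(d₁) − S₂·e^{−q₂T}·N(d₂) = 38.092104 − 28.504291 = 9.587813
Key observation: pricing in stock B-units makes this a unit-strike call on the ratio S₁/S₂ — the risk-free rate cancels and cannot affect the value.
Δ₁ = e^{−q₁T}·N(d₁) = 0.339049;  Δ₂ = −e^{−q₂T}·N(d₂) = -0.185069

exchange price = 9.587813
Δ1 = 0.339049
Δ2 = -0.185069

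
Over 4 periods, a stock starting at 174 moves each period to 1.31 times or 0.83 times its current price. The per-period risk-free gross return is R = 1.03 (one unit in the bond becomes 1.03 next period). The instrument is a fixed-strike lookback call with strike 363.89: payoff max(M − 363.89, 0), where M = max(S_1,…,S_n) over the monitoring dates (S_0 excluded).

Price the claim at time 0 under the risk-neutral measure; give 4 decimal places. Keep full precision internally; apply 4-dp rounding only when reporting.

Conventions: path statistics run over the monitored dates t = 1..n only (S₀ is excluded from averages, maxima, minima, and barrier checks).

Risk-neutral up-probability p* = (R−d)/(u−d) = (1.03−0.83)/(1.31−0.83) = 0.4167; the claim prices as the p*-weighted sum of path payoffs discounted by R^4.
Enumerate all 2^4 = 16 price paths (U = up ×1.31, D = down ×0.83); each path with k up-moves has probability p*^k·(1−p*)^(4−k).
DDDD: M=144.4200, payoff=0.0000, prob=0.115789
UDDD: M=227.9400, payoff=0.0000, prob=0.082706
DUDD: M=189.1902, payoff=0.0000, prob=0.082706
UUDD: M=298.6014, payoff=0.0000, prob=0.059076
DDUD: M=157.0279, payoff=0.0000, prob=0.082706
UDUD: M=247.8392, payoff=0.0000, prob=0.059076
DUUD: M=247.8392, payoff=0.0000, prob=0.059076
UUUD: M=391.1678, payoff=27.2778, prob=0.042197
DDDU: M=144.4200, payoff=0.0000, prob=0.082706
UDDU: M=227.9400, payoff=0.0000, prob=0.059076
DUDU: M=205.7065, payoff=0.0000, prob=0.059076
UUDU: M=324.6693, payoff=0.0000, prob=0.042197
DDUU: M=205.7065, payoff=0.0000, prob=0.059076
UDUU: M=324.6693, payoff=0.0000, prob=0.042197
DUUU: M=324.6693, payoff=0.0000, prob=0.042197
UUUU: M=512.4299, payoff=148.5399, prob=0.030141
Price = Σ prob·payoff / R^4 = 5.628160 / 1.125509 = 5.0005

price = 5.0005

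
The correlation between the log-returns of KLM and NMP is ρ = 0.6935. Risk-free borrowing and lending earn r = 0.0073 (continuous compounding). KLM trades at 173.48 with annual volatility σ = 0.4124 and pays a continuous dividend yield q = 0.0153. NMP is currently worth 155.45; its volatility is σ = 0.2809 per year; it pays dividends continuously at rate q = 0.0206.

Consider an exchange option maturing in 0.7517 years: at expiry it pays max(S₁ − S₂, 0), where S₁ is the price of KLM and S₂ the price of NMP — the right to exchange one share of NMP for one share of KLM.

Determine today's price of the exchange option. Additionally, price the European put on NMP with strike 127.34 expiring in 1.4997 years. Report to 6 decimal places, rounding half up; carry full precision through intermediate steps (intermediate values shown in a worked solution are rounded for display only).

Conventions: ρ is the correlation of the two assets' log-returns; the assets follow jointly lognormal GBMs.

exchange price = 27.434619
price(NMP put K=127.34) = 8.990315

σ_eff = √(σ₁² + σ₂² − 2ρσ₁σ₂) = √(0.4124² + 0.2809² − 2·0.6935·0.4124·0.2809) = 0.297160
d₁ = (ln(S₁/S₂) + (q₂ − q₁ + σ_eff²/2)T) / (σ_eff√T) = (ln(173.48/155.45) + (0.0206 − 0.0153 + 0.044152)·0.7517) / 0.257640 = 0.570220
d₂ = d₁ − σ_eff√T = 0.570220 − 0.257640 = 0.312580
N(d₁) = 0.715736,  N(d₂) = 0.622700
V = S₁·e^{−q₁T}·N(d₁) − S₂·e^{−q₂T}·N(d₂) = 122.745987 − 95.311368 = 27.434619
[vanilla: NMP put K=127.34]
σ√T = 0.2809·√1.4997 = 0.343996
d₁ = (ln(S/K) + (r−q+σ²/2)T) / (σ√T) = (ln(155.45/127.34) + (0.0073−0.0206+0.2809²/2)·1.4997) / 0.343996 = (0.199463 + 0.039221) / 0.343996 = 0.693857
d₂ = d₁ − σ√T = 0.693857 − 0.343996 = 0.349860
e^{−rT} = 0.989112
e^{−qT} = 0.969579
N(−d₁) = 0.243886,  N(−d₂) = 0.363222
price = K·e^{−rT}·N(−d₂) − S·e^{−qT}·N(−d₁) = 45.749059 − 36.758744 = 8.990315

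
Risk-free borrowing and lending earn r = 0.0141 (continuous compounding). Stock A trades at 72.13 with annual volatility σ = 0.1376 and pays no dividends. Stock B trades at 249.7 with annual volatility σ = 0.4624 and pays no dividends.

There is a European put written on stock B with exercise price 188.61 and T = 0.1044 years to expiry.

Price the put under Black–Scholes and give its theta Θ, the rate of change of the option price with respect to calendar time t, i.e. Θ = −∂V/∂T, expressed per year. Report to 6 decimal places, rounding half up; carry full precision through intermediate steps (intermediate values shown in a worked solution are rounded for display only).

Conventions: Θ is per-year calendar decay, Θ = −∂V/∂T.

σ√T = 0.4624·√0.1044 = 0.149406
d₁ = (ln(S/K) + (r+σ²/2)T) / (σ√T) = (ln(249.7/188.61) + (0.0141+0.4624²/2)·0.1044) / 0.149406 = (0.280579 + 0.012633) / 0.149406 = 1.962518
d₂ = d₁ − σ√T = 1.962518 − 0.149406 = 1.813112
e^{−rT} = 0.998529
N(−d₁) = 0.024851,  N(−d₂) = 0.034907
Put price V = K·e^{−rT}·N(−d₂) − S·N(−d₁) = 6.574183 − 6.205327 = 0.368856
φ(d₁) = (1/√(2π))·e^{−d₁²/2} = 0.058153
Θ = −S·φ(d₁)·σ/(2√T) + r·K·e^{−rT}·N(−d₂) = −10.390321 + 0.092696 = -10.297625

price = 0.368856
Θ = -10.297625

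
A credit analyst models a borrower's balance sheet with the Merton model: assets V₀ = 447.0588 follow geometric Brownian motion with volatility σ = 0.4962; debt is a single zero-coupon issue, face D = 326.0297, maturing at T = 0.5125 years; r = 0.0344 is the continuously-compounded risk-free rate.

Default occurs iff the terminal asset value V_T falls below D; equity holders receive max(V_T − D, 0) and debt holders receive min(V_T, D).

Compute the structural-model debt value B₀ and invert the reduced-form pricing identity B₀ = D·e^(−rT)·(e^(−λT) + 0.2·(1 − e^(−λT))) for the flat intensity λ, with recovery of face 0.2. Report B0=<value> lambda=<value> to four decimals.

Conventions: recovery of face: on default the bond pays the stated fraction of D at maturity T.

Apply the equity-as-call identities (strike 326.0297, horizon 0.5125 years):
d₁ = [ln(V₀/D) + (r + σ²/2)T] / (σ√T)
   = [ln(447.0588/326.0297) + (0.0344 + 0.5·0.4962²)·0.5125] / (0.4962·√0.5125)
   = [0.315702 + 0.080722] / 0.355225 = 1.115980
d₂ = d₁ − σ√T = 1.115980 − 0.355225 = 0.760755
N(d₁) = 0.867785,  N(d₂) = 0.776598,  e^(−rT) = 0.982524
E₀ = V₀·N(d₁) − D·e^(−rT)·N(d₂)
   = 447.0588·0.867785 − 326.0297·0.982524·0.776598 = 139.181365
B₀ = V₀ − E₀ = 447.0588 − 139.181365 = 307.877435
e^(−λT) = (B₀·e^(rT)/D − 0.2)/(1 − 0.2) = (307.8774·1.017786/326.0297 − 0.2)/0.8 = 0.95139901
λ = −ln(0.95139901)/0.5125 = 0.097213

B0=307.8774 lambda=0.0972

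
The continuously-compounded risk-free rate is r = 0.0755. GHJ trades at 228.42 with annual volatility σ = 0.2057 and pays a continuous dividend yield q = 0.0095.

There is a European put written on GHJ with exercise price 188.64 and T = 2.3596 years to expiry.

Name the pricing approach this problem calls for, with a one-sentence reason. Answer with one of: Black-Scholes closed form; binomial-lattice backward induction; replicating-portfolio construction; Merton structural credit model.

framework: Black-Scholes closed form

Key observation: the strike-188.64 put on GHJ is European-exercise on a continuously-modelled lognormal underlying, so its value is a single closed-form evaluation.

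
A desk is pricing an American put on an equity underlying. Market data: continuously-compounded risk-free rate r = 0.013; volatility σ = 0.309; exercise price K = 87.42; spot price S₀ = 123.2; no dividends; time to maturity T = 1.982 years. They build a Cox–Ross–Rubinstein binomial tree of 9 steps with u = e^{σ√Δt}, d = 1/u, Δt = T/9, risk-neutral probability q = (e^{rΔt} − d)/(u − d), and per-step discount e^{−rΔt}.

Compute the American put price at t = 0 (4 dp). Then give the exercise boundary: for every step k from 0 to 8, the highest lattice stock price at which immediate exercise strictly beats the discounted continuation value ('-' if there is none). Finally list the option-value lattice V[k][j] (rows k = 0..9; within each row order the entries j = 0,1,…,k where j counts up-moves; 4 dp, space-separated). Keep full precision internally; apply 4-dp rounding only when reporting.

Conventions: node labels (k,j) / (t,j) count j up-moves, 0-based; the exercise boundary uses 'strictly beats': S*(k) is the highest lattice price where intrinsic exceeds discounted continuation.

Δt=0.22022, u=1.15605, d=0.86502, q=0.47366, disc=e^(-rΔt)=0.99714
k=9 terminal: V=max(K-S,0) → 54.0137 42.7742 27.7533 7.6787 0.0000 0.0000 0.0000 0.0000 0.0000 0.0000
k=8: j=0 S=38.6193 intr=48.8007 cont=48.5508 V=48.8007[EX]; j=1 S=51.6127 intr=35.8073 cont=35.5574 V=35.8073[EX]; j=2 S=68.9775 intr=18.4425 cont=18.1925 V=18.4425[EX]; j=3 S=92.1848 intr=0.0000 cont=4.0300 V=4.0300[hold]; j=4 S=123.2000 intr=0.0000 cont=0.0000 V=0.0000[hold]; j=5 S=164.6502 intr=0.0000 cont=0.0000 V=0.0000[hold]; j=6 S=220.0461 intr=0.0000 cont=0.0000 V=0.0000[hold]; j=7 S=294.0798 intr=0.0000 cont=0.0000 V=0.0000[hold]; j=8 S=393.0219 intr=0.0000 cont=0.0000 V=0.0000[hold]  S*(8)=68.9775
k=7: j=0 S=44.6458 intr=42.7742 cont=42.5243 V=42.7742[EX]; j=1 S=59.6667 intr=27.7533 cont=27.5034 V=27.7533[EX]; j=2 S=79.7413 intr=7.6787 cont=11.5826 V=11.5826[hold]; j=3 S=106.5700 intr=0.0000 cont=2.1151 V=2.1151[hold]; j=4 S=142.4251 intr=0.0000 cont=0.0000 V=0.0000[hold]; j=5 S=190.3435 intr=0.0000 cont=0.0000 V=0.0000[hold]; j=6 S=254.3838 intr=0.0000 cont=0.0000 V=0.0000[hold]; j=7 S=339.9703 intr=0.0000 cont=0.0000 V=0.0000[hold]  S*(7)=59.6667
k=6: j=0 S=51.6127 intr=35.8073 cont=35.5574 V=35.8073[EX]; j=1 S=68.9775 intr=18.4425 cont=20.0364 V=20.0364[hold]; j=2 S=92.1848 intr=0.0000 cont=7.0779 V=7.0779[hold]; j=3 S=123.2000 intr=0.0000 cont=1.1101 V=1.1101[hold]; j=4 S=164.6502 intr=0.0000 cont=0.0000 V=0.0000[hold]; j=5 S=220.0461 intr=0.0000 cont=0.0000 V=0.0000[hold]; j=6 S=294.0798 intr=0.0000 cont=0.0000 V=0.0000[hold]  S*(6)=51.6127
k=5: j=0 S=59.6667 intr=27.7533 cont=28.2562 V=28.2562[hold]; j=1 S=79.7413 intr=7.6787 cont=13.8587 V=13.8587[hold]; j=2 S=106.5700 intr=0.0000 cont=4.2390 V=4.2390[hold]; j=3 S=142.4251 intr=0.0000 cont=0.5826 V=0.5826[hold]; j=4 S=190.3435 intr=0.0000 cont=0.0000 V=0.0000[hold]; j=5 S=254.3838 intr=0.0000 cont=0.0000 V=0.0000[hold]  S*(5)=-
k=4: j=0 S=68.9775 intr=18.4425 cont=21.3754 V=21.3754[hold]; j=1 S=92.1848 intr=0.0000 cont=9.2756 V=9.2756[hold]; j=2 S=123.2000 intr=0.0000 cont=2.4999 V=2.4999[hold]; j=3 S=164.6502 intr=0.0000 cont=0.3058 V=0.3058[hold]; j=4 S=220.0461 intr=0.0000 cont=0.0000 V=0.0000[hold]  S*(4)=-
k=3: j=0 S=79.7413 intr=7.6787 cont=15.5995 V=15.5995[hold]; j=1 S=106.5700 intr=0.0000 cont=6.0489 V=6.0489[hold]; j=2 S=142.4251 intr=0.0000 cont=1.4565 V=1.4565[hold]; j=3 S=190.3435 intr=0.0000 cont=0.1605 V=0.1605[hold]  S*(3)=-
k=2: j=0 S=92.1848 intr=0.0000 cont=11.0440 V=11.0440[hold]; j=1 S=123.2000 intr=0.0000 cont=3.8626 V=3.8626[hold]; j=2 S=164.6502 intr=0.0000 cont=0.8402 V=0.8402[hold]  S*(2)=-
k=1: j=0 S=106.5700 intr=0.0000 cont=7.6206 V=7.6206[hold]; j=1 S=142.4251 intr=0.0000 cont=2.4240 V=2.4240[hold]  S*(1)=-
k=0: j=0 S=123.2000 intr=0.0000 cont=5.1444 V=5.1444[hold]  S*(0)=-

price = 5.1444
boundary = - - - - - - 51.6127 59.6667 68.9775
tree:
5.1444
7.6206 2.4240
11.0440 3.8626 0.8402
15.5995 6.0489 1.4565 0.1605
21.3754 9.2756 2.4999 0.3058 0.0000
28.2562 13.8587 4.2390 0.5826 0.0000 0.0000
35.8073 20.0364 7.0779 1.1101 0.0000 0.0000 0.0000
42.7742 27.7533 11.5826 2.1151 0.0000 0.0000 0.0000 0.0000
48.8007 35.8073 18.4425 4.0300 0.0000 0.0000 0.0000 0.0000 0.0000
54.0137 42.7742 27.7533 7.6787 0.0000 0.0000 0.0000 0.0000 0.0000 0.0000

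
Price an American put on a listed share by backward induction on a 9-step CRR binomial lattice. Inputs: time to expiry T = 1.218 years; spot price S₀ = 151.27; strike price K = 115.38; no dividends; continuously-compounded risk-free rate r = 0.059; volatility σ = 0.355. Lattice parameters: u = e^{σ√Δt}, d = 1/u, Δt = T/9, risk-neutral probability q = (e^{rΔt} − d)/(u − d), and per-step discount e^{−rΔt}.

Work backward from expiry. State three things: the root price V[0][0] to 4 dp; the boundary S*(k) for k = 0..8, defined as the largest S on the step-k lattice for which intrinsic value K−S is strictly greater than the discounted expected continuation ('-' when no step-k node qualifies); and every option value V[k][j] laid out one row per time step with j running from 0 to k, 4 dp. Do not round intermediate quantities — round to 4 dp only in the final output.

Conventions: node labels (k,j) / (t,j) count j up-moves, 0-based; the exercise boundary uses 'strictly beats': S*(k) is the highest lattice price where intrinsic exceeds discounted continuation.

Δt=0.13533  u=1.13951  d=0.87757  q=0.49800  discount=0.99205
step 9 (expiry): payoffs max(K−S,0) = 68.6821 54.7438 36.6452 13.1446 0.0000 0.0000 0.0000 0.0000 0.0000 0.0000
step 8: (k=8,j=0): S=53.2127, K−S=62.1673, hold=61.2497 ⇒ V=62.1673 exercise | (k=8,j=1): S=69.0954, K−S=46.2846, hold=45.3670 ⇒ V=46.2846 exercise | (k=8,j=2): S=89.7189, K−S=25.6611, hold=24.7435 ⇒ V=25.6611 exercise | (k=8,j=3): S=116.4980, K−S=0.0000, hold=6.5461 ⇒ V=6.5461 continue | (k=8,j=4): S=151.2700, K−S=0.0000, hold=0.0000 ⇒ V=0.0000 continue | (k=8,j=5): S=196.4207, K−S=0.0000, hold=0.0000 ⇒ V=0.0000 continue | (k=8,j=6): S=255.0479, K−S=0.0000, hold=0.0000 ⇒ V=0.0000 continue | (k=8,j=7): S=331.1740, K−S=0.0000, hold=0.0000 ⇒ V=0.0000 continue | (k=8,j=8): S=430.0220, K−S=0.0000, hold=0.0000 ⇒ V=0.0000 continue  boundary S*=89.7189
step 7: (k=7,j=0): S=60.6362, K−S=54.7438, hold=53.8262 ⇒ V=54.7438 exercise | (k=7,j=1): S=78.7348, K−S=36.6452, hold=35.7276 ⇒ V=36.6452 exercise | (k=7,j=2): S=102.2354, K−S=13.1446, hold=16.0134 ⇒ V=16.0134 continue | (k=7,j=3): S=132.7503, K−S=0.0000, hold=3.2600 ⇒ V=3.2600 continue | (k=7,j=4): S=172.3733, K−S=0.0000, hold=0.0000 ⇒ V=0.0000 continue | (k=7,j=5): S=223.8229, K−S=0.0000, hold=0.0000 ⇒ V=0.0000 continue | (k=7,j=6): S=290.6290, K−S=0.0000, hold=0.0000 ⇒ V=0.0000 continue | (k=7,j=7): S=377.3753, K−S=0.0000, hold=0.0000 ⇒ V=0.0000 continue  boundary S*=78.7348
step 6: (k=6,j=0): S=69.0954, K−S=46.2846, hold=45.3670 ⇒ V=46.2846 exercise | (k=6,j=1): S=89.7189, K−S=25.6611, hold=26.1608 ⇒ V=26.1608 continue | (k=6,j=2): S=116.4980, K−S=0.0000, hold=9.5853 ⇒ V=9.5853 continue | (k=6,j=3): S=151.2700, K−S=0.0000, hold=1.6235 ⇒ V=1.6235 continue | (k=6,j=4): S=196.4207, K−S=0.0000, hold=0.0000 ⇒ V=0.0000 continue | (k=6,j=5): S=255.0479, K−S=0.0000, hold=0.0000 ⇒ V=0.0000 continue | (k=6,j=6): S=331.1740, K−S=0.0000, hold=0.0000 ⇒ V=0.0000 continue  boundary S*=69.0954
step 5: (k=5,j=0): S=78.7348, K−S=36.6452, hold=35.9745 ⇒ V=36.6452 exercise | (k=5,j=1): S=102.2354, K−S=13.1446, hold=17.7638 ⇒ V=17.7638 continue | (k=5,j=2): S=132.7503, K−S=0.0000, hold=5.5756 ⇒ V=5.5756 continue | (k=5,j=3): S=172.3733, K−S=0.0000, hold=0.8085 ⇒ V=0.8085 continue | (k=5,j=4): S=223.8229, K−S=0.0000, hold=0.0000 ⇒ V=0.0000 continue | (k=5,j=5): S=290.6290, K−S=0.0000, hold=0.0000 ⇒ V=0.0000 continue  boundary S*=78.7348
step 4: (k=4,j=0): S=89.7189, K−S=25.6611, hold=27.0256 ⇒ V=27.0256 continue | (k=4,j=1): S=116.4980, K−S=0.0000, hold=11.6010 ⇒ V=11.6010 continue | (k=4,j=2): S=151.2700, K−S=0.0000, hold=3.1761 ⇒ V=3.1761 continue | (k=4,j=3): S=196.4207, K−S=0.0000, hold=0.4026 ⇒ V=0.4026 continue | (k=4,j=4): S=255.0479, K−S=0.0000, hold=0.0000 ⇒ V=0.0000 continue  boundary S*=-
step 3: (k=3,j=0): S=102.2354, K−S=13.1446, hold=19.1903 ⇒ V=19.1903 continue | (k=3,j=1): S=132.7503, K−S=0.0000, hold=7.3465 ⇒ V=7.3465 continue | (k=3,j=2): S=172.3733, K−S=0.0000, hold=1.7806 ⇒ V=1.7806 continue | (k=3,j=3): S=223.8229, K−S=0.0000, hold=0.2005 ⇒ V=0.2005 continue  boundary S*=-
step 2: (k=2,j=0): S=116.4980, K−S=0.0000, hold=13.1863 ⇒ V=13.1863 continue | (k=2,j=1): S=151.2700, K−S=0.0000, hold=4.5383 ⇒ V=4.5383 continue | (k=2,j=2): S=196.4207, K−S=0.0000, hold=0.9858 ⇒ V=0.9858 continue  boundary S*=-
step 1: (k=1,j=0): S=132.7503, K−S=0.0000, hold=8.8090 ⇒ V=8.8090 continue | (k=1,j=1): S=172.3733, K−S=0.0000, hold=2.7471 ⇒ V=2.7471 continue  boundary S*=-
step 0: (k=0,j=0): S=151.2700, K−S=0.0000, hold=5.7441 ⇒ V=5.7441 continue  boundary S*=-

price = 5.7441
boundary = - - - - - 78.7348 69.0954 78.7348 89.7189
tree:
5.7441
8.8090 2.7471
13.1863 4.5383 0.9858
19.1903 7.3465 1.7806 0.2005
27.0256 11.6010 3.1761 0.4026 0.0000
36.6452 17.7638 5.5756 0.8085 0.0000 0.0000
46.2846 26.1608 9.5853 1.6235 0.0000 0.0000 0.0000
54.7438 36.6452 16.0134 3.2600 0.0000 0.0000 0.0000 0.0000
62.1673 46.2846 25.6611 6.5461 0.0000 0.0000 0.0000 0.0000 0.0000
68.6821 54.7438 36.6452 13.1446 0.0000 0.0000 0.0000 0.0000 0.0000 0.0000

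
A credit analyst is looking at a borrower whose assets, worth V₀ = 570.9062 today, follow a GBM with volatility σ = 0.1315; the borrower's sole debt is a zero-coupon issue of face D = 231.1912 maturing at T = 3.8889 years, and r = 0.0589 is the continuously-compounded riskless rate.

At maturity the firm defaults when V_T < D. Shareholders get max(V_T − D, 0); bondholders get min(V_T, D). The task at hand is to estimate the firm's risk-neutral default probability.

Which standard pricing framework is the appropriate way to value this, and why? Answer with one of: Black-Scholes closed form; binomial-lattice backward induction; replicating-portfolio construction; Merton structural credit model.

framework: Merton structural credit model

Key observation: the asked-for credit quantity lives on the firm's capital structure — asset value, asset volatility, debt face 231.1912 — which is the structural model's domain.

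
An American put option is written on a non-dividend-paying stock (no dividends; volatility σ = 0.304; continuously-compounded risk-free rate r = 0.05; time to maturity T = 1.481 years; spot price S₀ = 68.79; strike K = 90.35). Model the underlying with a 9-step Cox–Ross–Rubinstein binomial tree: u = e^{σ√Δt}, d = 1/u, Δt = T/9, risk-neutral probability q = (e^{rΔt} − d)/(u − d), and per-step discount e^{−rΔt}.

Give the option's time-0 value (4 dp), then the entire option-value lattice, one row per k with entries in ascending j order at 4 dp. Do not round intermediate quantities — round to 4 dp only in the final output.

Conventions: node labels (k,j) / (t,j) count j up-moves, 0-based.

price = 22.7569
tree:
22.7569
29.5409 16.4177
36.5959 22.3760 10.7914
42.8323 29.5409 15.6536 6.1573
48.3453 36.5959 21.9339 9.6962 2.7565
53.2186 42.8323 29.5409 14.7667 4.8379 0.7421
57.5265 48.3453 36.5959 21.5600 8.2870 1.5043 0.0000
61.3346 53.2186 42.8323 29.5409 13.7173 3.0495 0.0000 0.0000
64.7009 57.5265 48.3453 36.5959 21.5600 6.1819 0.0000 0.0000 0.0000
67.6767 61.3346 53.2186 42.8323 29.5409 12.5316 0.0000 0.0000 0.0000 0.0000

params: Δt=0.16456 u=1.13125 d=0.88398 q=0.50262 e^(-rΔt)=0.99181
t_9 payoffs: 67.6767 61.3346 53.2186 42.8323 29.5409 12.5316 0.0000 0.0000 0.0000 0.0000
k=8: node(8,0) S=25.6491 payoff=64.7009 vs cont=63.9606 → 64.7009 [stop]  node(8,1) S=32.8235 payoff=57.5265 vs cont=56.7862 → 57.5265 [stop]  node(8,2) S=42.0047 payoff=48.3453 vs cont=47.6049 → 48.3453 [stop]  node(8,3) S=53.7541 payoff=36.5959 vs cont=35.8555 → 36.5959 [stop]  node(8,4) S=68.7900 payoff=21.5600 vs cont=20.8197 → 21.5600 [stop]  node(8,5) S=88.0316 payoff=2.3184 vs cont=6.1819 → 6.1819 [wait]  node(8,6) S=112.6555 payoff=0.0000 vs cont=0.0000 → 0.0000 [wait]  node(8,7) S=144.1670 payoff=0.0000 vs cont=0.0000 → 0.0000 [wait]  node(8,8) S=184.4927 payoff=0.0000 vs cont=0.0000 → 0.0000 [wait]
k=7: node(7,0) S=29.0154 payoff=61.3346 vs cont=60.5943 → 61.3346 [stop]  node(7,1) S=37.1314 payoff=53.2186 vs cont=52.4782 → 53.2186 [stop]  node(7,2) S=47.5177 payoff=42.8323 vs cont=42.0920 → 42.8323 [stop]  node(7,3) S=60.8091 payoff=29.5409 vs cont=28.8006 → 29.5409 [stop]  node(7,4) S=77.8184 payoff=12.5316 vs cont=13.7173 → 13.7173 [wait]  node(7,5) S=99.5854 payoff=0.0000 vs cont=3.0495 → 3.0495 [wait]  node(7,6) S=127.4410 payoff=0.0000 vs cont=0.0000 → 0.0000 [wait]  node(7,7) S=163.0882 payoff=0.0000 vs cont=0.0000 → 0.0000 [wait]
k=6: node(6,0) S=32.8235 payoff=57.5265 vs cont=56.7862 → 57.5265 [stop]  node(6,1) S=42.0047 payoff=48.3453 vs cont=47.6049 → 48.3453 [stop]  node(6,2) S=53.7541 payoff=36.5959 vs cont=35.8555 → 36.5959 [stop]  node(6,3) S=68.7900 payoff=21.5600 vs cont=21.4107 → 21.5600 [stop]  node(6,4) S=88.0316 payoff=2.3184 vs cont=8.2870 → 8.2870 [wait]  node(6,5) S=112.6555 payoff=0.0000 vs cont=1.5043 → 1.5043 [wait]  node(6,6) S=144.1670 payoff=0.0000 vs cont=0.0000 → 0.0000 [wait]
k=5: node(5,0) S=37.1314 payoff=53.2186 vs cont=52.4782 → 53.2186 [stop]  node(5,1) S=47.5177 payoff=42.8323 vs cont=42.0920 → 42.8323 [stop]  node(5,2) S=60.8091 payoff=29.5409 vs cont=28.8006 → 29.5409 [stop]  node(5,3) S=77.8184 payoff=12.5316 vs cont=14.7667 → 14.7667 [wait]  node(5,4) S=99.5854 payoff=0.0000 vs cont=4.8379 → 4.8379 [wait]  node(5,5) S=127.4410 payoff=0.0000 vs cont=0.7421 → 0.7421 [wait]
k=4: node(4,0) S=42.0047 payoff=48.3453 vs cont=47.6049 → 48.3453 [stop]  node(4,1) S=53.7541 payoff=36.5959 vs cont=35.8555 → 36.5959 [stop]  node(4,2) S=68.7900 payoff=21.5600 vs cont=21.9339 → 21.9339 [wait]  node(4,3) S=88.0316 payoff=2.3184 vs cont=9.6962 → 9.6962 [wait]  node(4,4) S=112.6555 payoff=0.0000 vs cont=2.7565 → 2.7565 [wait]
k=3: node(3,0) S=47.5177 payoff=42.8323 vs cont=42.0920 → 42.8323 [stop]  node(3,1) S=60.8091 payoff=29.5409 vs cont=28.9869 → 29.5409 [stop]  node(3,2) S=77.8184 payoff=12.5316 vs cont=15.6536 → 15.6536 [wait]  node(3,3) S=99.5854 payoff=0.0000 vs cont=6.1573 → 6.1573 [wait]
k=2: node(2,0) S=53.7541 payoff=36.5959 vs cont=35.8555 → 36.5959 [stop]  node(2,1) S=68.7900 payoff=21.5600 vs cont=22.3760 → 22.3760 [wait]  node(2,2) S=88.0316 payoff=2.3184 vs cont=10.7914 → 10.7914 [wait]
k=1: node(1,0) S=60.8091 payoff=29.5409 vs cont=29.2073 → 29.5409 [stop]  node(1,1) S=77.8184 payoff=12.5316 vs cont=16.4177 → 16.4177 [wait]
k=0: node(0,0) S=68.7900 payoff=21.5600 vs cont=22.7569 → 22.7569 [wait]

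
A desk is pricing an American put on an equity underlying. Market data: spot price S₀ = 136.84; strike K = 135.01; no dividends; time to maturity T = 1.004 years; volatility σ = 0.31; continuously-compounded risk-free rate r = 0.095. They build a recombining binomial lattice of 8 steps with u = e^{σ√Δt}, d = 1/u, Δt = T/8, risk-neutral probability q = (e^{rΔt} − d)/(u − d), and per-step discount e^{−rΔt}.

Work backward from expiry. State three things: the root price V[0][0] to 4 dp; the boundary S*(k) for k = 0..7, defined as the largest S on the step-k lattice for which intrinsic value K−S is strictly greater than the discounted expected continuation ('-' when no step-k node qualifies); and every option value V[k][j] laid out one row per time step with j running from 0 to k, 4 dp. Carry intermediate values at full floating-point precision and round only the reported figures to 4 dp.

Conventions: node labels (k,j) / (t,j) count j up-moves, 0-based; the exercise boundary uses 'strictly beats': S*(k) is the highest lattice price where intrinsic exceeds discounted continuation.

Δt=0.12550, u=1.11608, d=0.89599, q=0.52707, disc=e^(-rΔt)=0.98815
k=8 terminal: V=max(K-S,0) → 78.1696 64.2079 46.8168 25.1539 0.0000 0.0000 0.0000 0.0000 0.0000
k=7: j=0 S=63.4384 intr=71.5716 cont=69.9715 V=71.5716[EX]; j=1 S=79.0207 intr=55.9893 cont=54.3892 V=55.9893[EX]; j=2 S=98.4305 intr=36.5795 cont=34.9794 V=36.5795[EX]; j=3 S=122.6079 intr=12.4021 cont=11.7551 V=12.4021[EX]; j=4 S=152.7241 intr=0.0000 cont=0.0000 V=0.0000[hold]; j=5 S=190.2376 intr=0.0000 cont=0.0000 V=0.0000[hold]; j=6 S=236.9656 intr=0.0000 cont=0.0000 V=0.0000[hold]; j=7 S=295.1714 intr=0.0000 cont=0.0000 V=0.0000[hold]  S*(7)=122.6079
k=6: j=0 S=70.8021 intr=64.2079 cont=62.6078 V=64.2079[EX]; j=1 S=88.1932 intr=46.8168 cont=45.2167 V=46.8168[EX]; j=2 S=109.8561 intr=25.1539 cont=23.5538 V=25.1539[EX]; j=3 S=136.8400 intr=0.0000 cont=5.7958 V=5.7958[hold]; j=4 S=170.4519 intr=0.0000 cont=0.0000 V=0.0000[hold]; j=5 S=212.3200 intr=0.0000 cont=0.0000 V=0.0000[hold]; j=6 S=264.4720 intr=0.0000 cont=0.0000 V=0.0000[hold]  S*(6)=109.8561
k=5: j=0 S=79.0207 intr=55.9893 cont=54.3892 V=55.9893[EX]; j=1 S=98.4305 intr=36.5795 cont=34.9794 V=36.5795[EX]; j=2 S=122.6079 intr=12.4021 cont=14.7736 V=14.7736[hold]; j=3 S=152.7241 intr=0.0000 cont=2.7085 V=2.7085[hold]; j=4 S=190.2376 intr=0.0000 cont=0.0000 V=0.0000[hold]; j=5 S=236.9656 intr=0.0000 cont=0.0000 V=0.0000[hold]  S*(5)=98.4305
k=4: j=0 S=88.1932 intr=46.8168 cont=45.2167 V=46.8168[EX]; j=1 S=109.8561 intr=25.1539 cont=24.7890 V=25.1539[EX]; j=2 S=136.8400 intr=0.0000 cont=8.3148 V=8.3148[hold]; j=3 S=170.4519 intr=0.0000 cont=1.2658 V=1.2658[hold]; j=4 S=212.3200 intr=0.0000 cont=0.0000 V=0.0000[hold]  S*(4)=109.8561
k=3: j=0 S=98.4305 intr=36.5795 cont=34.9794 V=36.5795[EX]; j=1 S=122.6079 intr=12.4021 cont=16.0856 V=16.0856[hold]; j=2 S=152.7241 intr=0.0000 cont=4.5449 V=4.5449[hold]; j=3 S=190.2376 intr=0.0000 cont=0.5915 V=0.5915[hold]  S*(3)=98.4305
k=2: j=0 S=109.8561 intr=25.1539 cont=25.4723 V=25.4723[hold]; j=1 S=136.8400 intr=0.0000 cont=9.8843 V=9.8843[hold]; j=2 S=170.4519 intr=0.0000 cont=2.4320 V=2.4320[hold]  S*(2)=-
k=1: j=0 S=122.6079 intr=12.4021 cont=17.0518 V=17.0518[hold]; j=1 S=152.7241 intr=0.0000 cont=5.8859 V=5.8859[hold]  S*(1)=-
k=0: j=0 S=136.8400 intr=0.0000 cont=11.0342 V=11.0342[hold]  S*(0)=-

price = 11.0342
boundary = - - - 98.4305 109.8561 98.4305 109.8561 122.6079
tree:
11.0342
17.0518 5.8859
25.4723 9.8843 2.4320
36.5795 16.0856 4.5449 0.5915
46.8168 25.1539 8.3148 1.2658 0.0000
55.9893 36.5795 14.7736 2.7085 0.0000 0.0000
64.2079 46.8168 25.1539 5.7958 0.0000 0.0000 0.0000
71.5716 55.9893 36.5795 12.4021 0.0000 0.0000 0.0000 0.0000
78.1696 64.2079 46.8168 25.1539 0.0000 0.0000 0.0000 0.0000 0.0000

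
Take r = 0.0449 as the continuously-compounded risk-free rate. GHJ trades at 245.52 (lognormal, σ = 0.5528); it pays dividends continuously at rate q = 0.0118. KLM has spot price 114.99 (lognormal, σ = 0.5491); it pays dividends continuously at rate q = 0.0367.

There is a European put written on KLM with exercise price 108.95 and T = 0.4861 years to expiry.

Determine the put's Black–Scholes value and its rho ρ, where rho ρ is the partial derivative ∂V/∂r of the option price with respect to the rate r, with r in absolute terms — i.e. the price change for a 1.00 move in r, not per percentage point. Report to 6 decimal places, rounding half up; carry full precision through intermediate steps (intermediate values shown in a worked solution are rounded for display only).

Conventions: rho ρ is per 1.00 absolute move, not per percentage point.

σ√T = 0.5491·√0.4861 = 0.382837
d₁ = (ln(S/K) + (r−q+σ²/2)T) / (σ√T) = (ln(114.99/108.95) + (0.0449−0.0367+0.5491²/2)·0.4861) / 0.382837 = (0.053956 + 0.077268) / 0.382837 = 0.342768
d₂ = d₁ − σ√T = 0.342768 − 0.382837 = -0.040069
e^{−rT} = 0.978411
e^{−qT} = 0.982318
N(−d₁) = 0.365887,  N(−d₂) = 0.515981
Put price V = K·e^{−rT}·N(−d₂) − S·e^{−qT}·N(−d₁) = 55.002468 − 41.329368 = 13.673101
ρ = −K·T·e^{−rT}·N(−d₂) = -26.736700

price = 13.673101
ρ = -26.736700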